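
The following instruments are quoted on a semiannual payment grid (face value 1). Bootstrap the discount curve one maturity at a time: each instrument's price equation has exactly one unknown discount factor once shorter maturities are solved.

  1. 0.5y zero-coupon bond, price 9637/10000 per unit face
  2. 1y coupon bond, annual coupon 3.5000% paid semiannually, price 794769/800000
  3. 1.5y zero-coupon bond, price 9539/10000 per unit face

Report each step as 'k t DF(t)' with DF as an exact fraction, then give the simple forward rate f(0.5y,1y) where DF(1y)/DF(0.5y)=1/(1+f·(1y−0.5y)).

1 1/2 9637/10000
2 1 4799/5000
3 3/2 9539/10000
f(0.5y,1y) = ((9637/10000)/(4799/5000) − 1)/(1/2) = 39/4799 ≈ 0.8127%

step 1 [0.5y] zero: DF = P = 9637/10000 ≈ 0.963700
step 2 [1y] bond c/2=7/400: DF=(794769/800000 − 7/400·(0.963700))/(1+7/400) = 4799/5000 ≈ 0.959800
step 3 [1.5y] zero: DF = P = 9539/10000 ≈ 0.953900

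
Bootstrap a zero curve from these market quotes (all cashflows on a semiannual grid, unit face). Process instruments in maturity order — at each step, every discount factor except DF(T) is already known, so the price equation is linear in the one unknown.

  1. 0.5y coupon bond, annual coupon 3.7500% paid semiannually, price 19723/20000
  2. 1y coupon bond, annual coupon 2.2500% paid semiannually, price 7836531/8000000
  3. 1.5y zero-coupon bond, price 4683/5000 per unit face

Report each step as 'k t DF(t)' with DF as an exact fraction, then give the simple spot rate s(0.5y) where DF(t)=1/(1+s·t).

1 1/2 121/125
2 1 9579/10000
3 3/2 4683/5000
s(0.5y) = (1/(121/125) − 1)/(1/2) = 8/121 ≈ 6.6116%

step 1 [0.5y] bond c/2=3/160: DF=(19723/20000 − 3/160·(0))/(1+3/160) = 121/125 ≈ 0.968000
step 2 [1y] bond c/2=9/800: DF=(7836531/8000000 − 9/800·(0.968000))/(1+9/800) = 9579/10000 ≈ 0.957900
step 3 [1.5y] zero: DF = P = 4683/5000 ≈ 0.936600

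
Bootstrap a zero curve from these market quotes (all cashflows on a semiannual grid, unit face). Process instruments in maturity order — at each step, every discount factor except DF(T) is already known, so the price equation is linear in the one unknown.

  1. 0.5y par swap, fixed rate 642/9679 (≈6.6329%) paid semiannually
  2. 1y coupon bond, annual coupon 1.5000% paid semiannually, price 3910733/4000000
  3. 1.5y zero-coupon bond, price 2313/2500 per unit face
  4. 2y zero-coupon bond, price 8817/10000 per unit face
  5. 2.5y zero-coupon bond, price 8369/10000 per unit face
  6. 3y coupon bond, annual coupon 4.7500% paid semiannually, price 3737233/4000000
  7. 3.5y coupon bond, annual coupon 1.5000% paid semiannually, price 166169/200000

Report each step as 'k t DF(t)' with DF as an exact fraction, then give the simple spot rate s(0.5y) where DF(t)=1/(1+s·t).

1 1/2 9679/10000
2 1 602/625
3 3/2 2313/2500
4 2 8817/10000
5 5/2 8369/10000
6 3 1613/2000
7 7/2 3923/5000
s(0.5y) = (1/(9679/10000) − 1)/(1/2) = 642/9679 ≈ 6.6329%

step 1 [0.5y] swap r/2=321/9679: DF=(1 − 321/9679·(0))/(1+321/9679) = 9679/10000 ≈ 0.967900
step 2 [1y] bond c/2=3/400: DF=(3910733/4000000 − 3/400·(0.967900))/(1+3/400) = 602/625 ≈ 0.963200
step 3 [1.5y] zero: DF = P = 2313/2500 ≈ 0.925200
step 4 [2y] zero: DF = P = 8817/10000 ≈ 0.881700
step 5 [2.5y] zero: DF = P = 8369/10000 ≈ 0.836900
step 6 [3y] bond c/2=19/800: DF=(3737233/4000000 − 19/800·(0.967900+0.963200+0.925200+0.881700+0.836900))/(1+19/800) = 1613/2000 ≈ 0.806500
step 7 [3.5y] bond c/2=3/400: DF=(166169/200000 − 3/400·(0.967900+0.963200+0.925200+0.881700+0.836900+0.806500))/(1+3/400) = 3923/5000 ≈ 0.784600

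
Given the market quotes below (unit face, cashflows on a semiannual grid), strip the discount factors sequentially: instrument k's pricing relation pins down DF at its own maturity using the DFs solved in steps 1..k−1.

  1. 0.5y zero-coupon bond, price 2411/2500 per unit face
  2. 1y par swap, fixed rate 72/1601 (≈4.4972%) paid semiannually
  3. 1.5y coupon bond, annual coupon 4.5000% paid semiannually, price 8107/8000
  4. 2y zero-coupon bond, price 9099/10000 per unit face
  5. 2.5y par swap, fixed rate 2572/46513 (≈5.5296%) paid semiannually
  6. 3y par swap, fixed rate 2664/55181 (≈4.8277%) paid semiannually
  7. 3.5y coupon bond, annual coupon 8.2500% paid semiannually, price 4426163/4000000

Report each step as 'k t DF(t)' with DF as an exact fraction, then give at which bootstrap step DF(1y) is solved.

step 1 [0.5y] zero: DF = P = 2411/2500 ≈ 0.964400
step 2 [1y] swap r/2=36/1601: DF=(1 − 36/1601·(0.964400))/(1+36/1601) = 598/625 ≈ 0.956800
step 3 [1.5y] bond c/2=9/400: DF=(8107/8000 − 9/400·(0.964400+0.956800))/(1+9/400) = 593/625 ≈ 0.948800
step 4 [2y] zero: DF = P = 9099/10000 ≈ 0.909900
step 5 [2.5y] swap r/2=1286/46513: DF=(1 − 1286/46513·(0.964400+0.956800+0.948800+0.909900))/(1+1286/46513) = 4357/5000 ≈ 0.871400
step 6 [3y] swap r/2=1332/55181: DF=(1 − 1332/55181·(0.964400+0.956800+0.948800+0.909900+0.871400))/(1+1332/55181) = 2167/2500 ≈ 0.866800
step 7 [3.5y] bond c/2=33/800: DF=(4426163/4000000 − 33/800·(0.964400+0.956800+0.948800+0.909900+0.871400+0.866800))/(1+33/800) = 8441/10000 ≈ 0.844100

1 1/2 2411/2500
2 1 598/625
3 3/2 593/625
4 2 9099/10000
5 5/2 4357/5000
6 3 2167/2500
7 7/2 8441/10000
DF(1y) is solved at step 2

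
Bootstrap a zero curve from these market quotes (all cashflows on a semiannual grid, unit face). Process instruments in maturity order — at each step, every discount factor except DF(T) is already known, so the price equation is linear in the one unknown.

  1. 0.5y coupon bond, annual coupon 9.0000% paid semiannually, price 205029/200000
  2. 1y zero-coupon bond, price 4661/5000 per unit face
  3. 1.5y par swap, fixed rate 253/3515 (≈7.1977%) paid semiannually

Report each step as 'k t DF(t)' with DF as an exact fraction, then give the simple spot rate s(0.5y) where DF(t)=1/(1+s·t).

1 1/2 981/1000
2 1 4661/5000
3 3/2 2247/2500
s(0.5y) = (1/(981/1000) − 1)/(1/2) = 38/981 ≈ 3.8736%

step 1 [0.5y] bond c/2=9/200: DF=(205029/200000 − 9/200·(0))/(1+9/200) = 981/1000 ≈ 0.981000
step 2 [1y] zero: DF = P = 4661/5000 ≈ 0.932200
step 3 [1.5y] swap r/2=253/7030: DF=(1 − 253/7030·(0.981000+0.932200))/(1+253/7030) = 2247/2500 ≈ 0.898800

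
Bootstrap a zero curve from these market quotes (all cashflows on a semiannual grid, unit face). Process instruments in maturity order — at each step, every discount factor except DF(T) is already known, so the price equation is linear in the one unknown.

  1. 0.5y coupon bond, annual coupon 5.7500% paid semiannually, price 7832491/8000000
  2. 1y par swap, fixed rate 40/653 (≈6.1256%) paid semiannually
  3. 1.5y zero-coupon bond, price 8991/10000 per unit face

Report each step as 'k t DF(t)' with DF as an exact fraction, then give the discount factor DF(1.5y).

step 1 [0.5y] bond c/2=23/800: DF=(7832491/8000000 − 23/800·(0))/(1+23/800) = 9517/10000 ≈ 0.951700
step 2 [1y] swap r/2=20/653: DF=(1 − 20/653·(0.951700))/(1+20/653) = 471/500 ≈ 0.942000
step 3 [1.5y] zero: DF = P = 8991/10000 ≈ 0.899100

1 1/2 9517/10000
2 1 471/500
3 3/2 8991/10000
DF(1.5y) = 8991/10000 ≈ 0.899100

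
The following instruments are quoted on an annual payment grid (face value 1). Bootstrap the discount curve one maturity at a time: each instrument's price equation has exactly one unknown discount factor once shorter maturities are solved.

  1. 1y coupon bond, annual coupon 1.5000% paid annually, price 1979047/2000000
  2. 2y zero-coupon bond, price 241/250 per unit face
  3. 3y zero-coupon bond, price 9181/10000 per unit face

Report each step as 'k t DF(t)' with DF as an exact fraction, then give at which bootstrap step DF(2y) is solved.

1 1 9749/10000
2 2 241/250
3 3 9181/10000
DF(2y) is solved at step 2

step 1 [1y] bond c/1=3/200: DF=(1979047/2000000 − 3/200·(0))/(1+3/200) = 9749/10000 ≈ 0.974900
step 2 [2y] zero: DF = P = 241/250 ≈ 0.964000
step 3 [3y] zero: DF = P = 9181/10000 ≈ 0.918100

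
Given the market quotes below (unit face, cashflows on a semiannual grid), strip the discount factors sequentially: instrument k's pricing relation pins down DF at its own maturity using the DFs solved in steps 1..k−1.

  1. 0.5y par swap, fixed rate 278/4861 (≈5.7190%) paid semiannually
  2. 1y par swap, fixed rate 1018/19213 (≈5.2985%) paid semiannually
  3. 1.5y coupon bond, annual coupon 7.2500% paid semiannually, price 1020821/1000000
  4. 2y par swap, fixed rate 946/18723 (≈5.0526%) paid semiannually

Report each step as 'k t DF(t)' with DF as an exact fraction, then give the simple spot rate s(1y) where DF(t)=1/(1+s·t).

step 1 [0.5y] swap r/2=139/4861: DF=(1 − 139/4861·(0))/(1+139/4861) = 4861/5000 ≈ 0.972200
step 2 [1y] swap r/2=509/19213: DF=(1 − 509/19213·(0.972200))/(1+509/19213) = 9491/10000 ≈ 0.949100
step 3 [1.5y] bond c/2=29/800: DF=(1020821/1000000 − 29/800·(0.972200+0.949100))/(1+29/800) = 9179/10000 ≈ 0.917900
step 4 [2y] swap r/2=473/18723: DF=(1 − 473/18723·(0.972200+0.949100+0.917900))/(1+473/18723) = 4527/5000 ≈ 0.905400

1 1/2 4861/5000
2 1 9491/10000
3 3/2 9179/10000
4 2 4527/5000
s(1y) = (1/(9491/10000) − 1)/(1) = 509/9491 ≈ 5.3630%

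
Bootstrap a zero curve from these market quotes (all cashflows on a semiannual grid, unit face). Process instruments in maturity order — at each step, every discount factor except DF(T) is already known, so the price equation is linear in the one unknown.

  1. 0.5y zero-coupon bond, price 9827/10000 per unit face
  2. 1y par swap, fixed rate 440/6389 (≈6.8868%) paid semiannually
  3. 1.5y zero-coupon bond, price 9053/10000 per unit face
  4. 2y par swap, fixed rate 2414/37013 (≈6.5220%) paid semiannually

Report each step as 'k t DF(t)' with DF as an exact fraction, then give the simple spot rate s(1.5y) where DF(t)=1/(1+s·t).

step 1 [0.5y] zero: DF = P = 9827/10000 ≈ 0.982700
step 2 [1y] swap r/2=220/6389: DF=(1 − 220/6389·(0.982700))/(1+220/6389) = 467/500 ≈ 0.934000
step 3 [1.5y] zero: DF = P = 9053/10000 ≈ 0.905300
step 4 [2y] swap r/2=1207/37013: DF=(1 − 1207/37013·(0.982700+0.934000+0.905300))/(1+1207/37013) = 8793/10000 ≈ 0.879300

1 1/2 9827/10000
2 1 467/500
3 3/2 9053/10000
4 2 8793/10000
s(1.5y) = (1/(9053/10000) − 1)/(3/2) = 1894/27159 ≈ 6.9737%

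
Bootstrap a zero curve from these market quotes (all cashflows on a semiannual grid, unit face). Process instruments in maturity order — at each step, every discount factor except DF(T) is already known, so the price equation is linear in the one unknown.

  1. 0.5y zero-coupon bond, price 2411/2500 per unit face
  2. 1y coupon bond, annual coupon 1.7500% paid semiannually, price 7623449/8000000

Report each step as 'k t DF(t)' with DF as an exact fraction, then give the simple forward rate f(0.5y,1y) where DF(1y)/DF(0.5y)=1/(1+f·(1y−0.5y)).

1 1/2 2411/2500
2 1 9363/10000
f(0.5y,1y) = ((2411/2500)/(9363/10000) − 1)/(1/2) = 562/9363 ≈ 6.0023%

step 1 [0.5y] zero: DF = P = 2411/2500 ≈ 0.964400
step 2 [1y] bond c/2=7/800: DF=(7623449/8000000 − 7/800·(0.964400))/(1+7/800) = 9363/10000 ≈ 0.936300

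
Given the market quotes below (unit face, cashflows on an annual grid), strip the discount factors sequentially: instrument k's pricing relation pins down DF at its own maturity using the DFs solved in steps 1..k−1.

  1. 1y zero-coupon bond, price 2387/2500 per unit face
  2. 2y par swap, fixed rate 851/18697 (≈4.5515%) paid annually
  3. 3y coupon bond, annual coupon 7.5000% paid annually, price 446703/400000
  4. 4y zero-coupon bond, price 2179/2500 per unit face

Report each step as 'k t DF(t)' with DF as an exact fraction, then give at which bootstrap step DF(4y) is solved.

step 1 [1y] zero: DF = P = 2387/2500 ≈ 0.954800
step 2 [2y] swap r/1=851/18697: DF=(1 − 851/18697·(0.954800))/(1+851/18697) = 9149/10000 ≈ 0.914900
step 3 [3y] bond c/1=3/40: DF=(446703/400000 − 3/40·(0.954800+0.914900))/(1+3/40) = 2271/2500 ≈ 0.908400
step 4 [4y] zero: DF = P = 2179/2500 ≈ 0.871600

1 1 2387/2500
2 2 9149/10000
3 3 2271/2500
4 4 2179/2500
DF(4y) is solved at step 4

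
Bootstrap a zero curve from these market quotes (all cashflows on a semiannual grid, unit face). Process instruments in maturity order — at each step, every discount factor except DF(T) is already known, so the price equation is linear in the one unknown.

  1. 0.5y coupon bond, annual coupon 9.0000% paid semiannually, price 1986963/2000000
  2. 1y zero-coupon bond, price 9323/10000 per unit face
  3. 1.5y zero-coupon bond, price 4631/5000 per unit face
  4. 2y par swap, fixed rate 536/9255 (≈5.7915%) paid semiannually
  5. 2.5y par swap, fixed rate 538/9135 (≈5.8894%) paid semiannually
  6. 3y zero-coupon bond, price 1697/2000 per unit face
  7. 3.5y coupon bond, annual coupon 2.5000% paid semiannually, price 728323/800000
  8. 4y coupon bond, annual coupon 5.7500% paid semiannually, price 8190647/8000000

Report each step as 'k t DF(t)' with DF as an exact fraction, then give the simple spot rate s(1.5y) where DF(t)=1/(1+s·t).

1 1/2 9507/10000
2 1 9323/10000
3 3/2 4631/5000
4 2 558/625
5 5/2 1731/2000
6 3 1697/2000
7 7/2 8323/10000
8 4 4103/5000
s(1.5y) = (1/(4631/5000) − 1)/(3/2) = 246/4631 ≈ 5.3120%

step 1 [0.5y] bond c/2=9/200: DF=(1986963/2000000 − 9/200·(0))/(1+9/200) = 9507/10000 ≈ 0.950700
step 2 [1y] zero: DF = P = 9323/10000 ≈ 0.932300
step 3 [1.5y] zero: DF = P = 4631/5000 ≈ 0.926200
step 4 [2y] swap r/2=268/9255: DF=(1 − 268/9255·(0.950700+0.932300+0.926200))/(1+268/9255) = 558/625 ≈ 0.892800
step 5 [2.5y] swap r/2=269/9135: DF=(1 − 269/9135·(0.950700+0.932300+0.926200+0.892800))/(1+269/9135) = 1731/2000 ≈ 0.865500
step 6 [3y] zero: DF = P = 1697/2000 ≈ 0.848500
step 7 [3.5y] bond c/2=1/80: DF=(728323/800000 − 1/80·(0.950700+0.932300+0.926200+0.892800+0.865500+0.848500))/(1+1/80) = 8323/10000 ≈ 0.832300
step 8 [4y] bond c/2=23/800: DF=(8190647/8000000 − 23/800·(0.950700+0.932300+0.926200+0.892800+0.865500+0.848500+0.832300))/(1+23/800) = 4103/5000 ≈ 0.820600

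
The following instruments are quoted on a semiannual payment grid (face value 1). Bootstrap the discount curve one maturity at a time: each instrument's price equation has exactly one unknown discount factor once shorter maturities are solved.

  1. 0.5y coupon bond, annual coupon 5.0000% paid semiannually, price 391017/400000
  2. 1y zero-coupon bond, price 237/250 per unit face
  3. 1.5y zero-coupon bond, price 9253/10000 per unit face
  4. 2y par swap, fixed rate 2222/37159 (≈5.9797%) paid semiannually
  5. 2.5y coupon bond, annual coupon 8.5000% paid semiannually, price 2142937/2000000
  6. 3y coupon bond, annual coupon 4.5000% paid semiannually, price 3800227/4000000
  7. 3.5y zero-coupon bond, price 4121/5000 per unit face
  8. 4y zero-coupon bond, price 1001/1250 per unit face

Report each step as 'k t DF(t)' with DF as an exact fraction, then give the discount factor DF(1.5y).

1 1/2 9537/10000
2 1 237/250
3 3/2 9253/10000
4 2 8889/10000
5 5/2 8763/10000
6 3 8281/10000
7 7/2 4121/5000
8 4 1001/1250
DF(1.5y) = 9253/10000 ≈ 0.925300

step 1 [0.5y] bond c/2=1/40: DF=(391017/400000 − 1/40·(0))/(1+1/40) = 9537/10000 ≈ 0.953700
step 2 [1y] zero: DF = P = 237/250 ≈ 0.948000
step 3 [1.5y] zero: DF = P = 9253/10000 ≈ 0.925300
step 4 [2y] swap r/2=1111/37159: DF=(1 − 1111/37159·(0.953700+0.948000+0.925300))/(1+1111/37159) = 8889/10000 ≈ 0.888900
step 5 [2.5y] bond c/2=17/400: DF=(2142937/2000000 − 17/400·(0.953700+0.948000+0.925300+0.888900))/(1+17/400) = 8763/10000 ≈ 0.876300
step 6 [3y] bond c/2=9/400: DF=(3800227/4000000 − 9/400·(0.953700+0.948000+0.925300+0.888900+0.876300))/(1+9/400) = 8281/10000 ≈ 0.828100
step 7 [3.5y] zero: DF = P = 4121/5000 ≈ 0.824200
step 8 [4y] zero: DF = P = 1001/1250 ≈ 0.800800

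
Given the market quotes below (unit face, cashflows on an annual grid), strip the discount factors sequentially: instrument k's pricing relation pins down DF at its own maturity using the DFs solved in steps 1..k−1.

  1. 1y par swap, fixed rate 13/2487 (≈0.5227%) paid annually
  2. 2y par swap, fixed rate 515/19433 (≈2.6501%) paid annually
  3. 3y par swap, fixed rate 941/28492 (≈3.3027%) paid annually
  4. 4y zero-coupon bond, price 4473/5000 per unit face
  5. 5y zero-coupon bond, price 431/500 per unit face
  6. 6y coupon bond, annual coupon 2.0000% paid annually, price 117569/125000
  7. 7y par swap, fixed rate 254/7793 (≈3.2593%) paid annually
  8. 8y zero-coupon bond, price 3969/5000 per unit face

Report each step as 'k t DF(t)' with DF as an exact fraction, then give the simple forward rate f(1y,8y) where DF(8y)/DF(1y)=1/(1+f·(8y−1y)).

step 1 [1y] swap r/1=13/2487: DF=(1 − 13/2487·(0))/(1+13/2487) = 2487/2500 ≈ 0.994800
step 2 [2y] swap r/1=515/19433: DF=(1 − 515/19433·(0.994800))/(1+515/19433) = 1897/2000 ≈ 0.948500
step 3 [3y] swap r/1=941/28492: DF=(1 − 941/28492·(0.994800+0.948500))/(1+941/28492) = 9059/10000 ≈ 0.905900
step 4 [4y] zero: DF = P = 4473/5000 ≈ 0.894600
step 5 [5y] zero: DF = P = 431/500 ≈ 0.862000
step 6 [6y] bond c/1=1/50: DF=(117569/125000 − 1/50·(0.994800+0.948500+0.905900+0.894600+0.862000))/(1+1/50) = 4159/5000 ≈ 0.831800
step 7 [7y] swap r/1=254/7793: DF=(1 − 254/7793·(0.994800+0.948500+0.905900+0.894600+0.862000+0.831800))/(1+254/7793) = 498/625 ≈ 0.796800
step 8 [8y] zero: DF = P = 3969/5000 ≈ 0.793800

1 1 2487/2500
2 2 1897/2000
3 3 9059/10000
4 4 4473/5000
5 5 431/500
6 6 4159/5000
7 7 498/625
8 8 3969/5000
f(1y,8y) = ((2487/2500)/(3969/5000) − 1)/(7) = 335/9261 ≈ 3.6173%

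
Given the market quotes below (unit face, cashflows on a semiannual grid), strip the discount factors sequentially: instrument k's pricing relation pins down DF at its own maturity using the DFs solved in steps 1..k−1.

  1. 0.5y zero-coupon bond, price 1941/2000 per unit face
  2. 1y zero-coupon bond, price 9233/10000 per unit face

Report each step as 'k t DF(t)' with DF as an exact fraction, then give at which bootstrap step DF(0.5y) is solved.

1 1/2 1941/2000
2 1 9233/10000
DF(0.5y) is solved at step 1

step 1 [0.5y] zero: DF = P = 1941/2000 ≈ 0.970500
step 2 [1y] zero: DF = P = 9233/10000 ≈ 0.923300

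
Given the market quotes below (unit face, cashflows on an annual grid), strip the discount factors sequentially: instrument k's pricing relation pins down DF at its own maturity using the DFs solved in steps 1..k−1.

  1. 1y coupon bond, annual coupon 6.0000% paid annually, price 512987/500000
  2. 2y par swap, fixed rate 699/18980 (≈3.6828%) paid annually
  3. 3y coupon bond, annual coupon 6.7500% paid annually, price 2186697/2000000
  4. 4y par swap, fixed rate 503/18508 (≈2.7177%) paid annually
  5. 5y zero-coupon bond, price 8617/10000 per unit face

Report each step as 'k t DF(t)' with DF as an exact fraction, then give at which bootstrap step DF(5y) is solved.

step 1 [1y] bond c/1=3/50: DF=(512987/500000 − 3/50·(0))/(1+3/50) = 9679/10000 ≈ 0.967900
step 2 [2y] swap r/1=699/18980: DF=(1 − 699/18980·(0.967900))/(1+699/18980) = 9301/10000 ≈ 0.930100
step 3 [3y] bond c/1=27/400: DF=(2186697/2000000 − 27/400·(0.967900+0.930100))/(1+27/400) = 4521/5000 ≈ 0.904200
step 4 [4y] swap r/1=503/18508: DF=(1 − 503/18508·(0.967900+0.930100+0.904200))/(1+503/18508) = 4497/5000 ≈ 0.899400
step 5 [5y] zero: DF = P = 8617/10000 ≈ 0.861700

1 1 9679/10000
2 2 9301/10000
3 3 4521/5000
4 4 4497/5000
5 5 8617/10000
DF(5y) is solved at step 5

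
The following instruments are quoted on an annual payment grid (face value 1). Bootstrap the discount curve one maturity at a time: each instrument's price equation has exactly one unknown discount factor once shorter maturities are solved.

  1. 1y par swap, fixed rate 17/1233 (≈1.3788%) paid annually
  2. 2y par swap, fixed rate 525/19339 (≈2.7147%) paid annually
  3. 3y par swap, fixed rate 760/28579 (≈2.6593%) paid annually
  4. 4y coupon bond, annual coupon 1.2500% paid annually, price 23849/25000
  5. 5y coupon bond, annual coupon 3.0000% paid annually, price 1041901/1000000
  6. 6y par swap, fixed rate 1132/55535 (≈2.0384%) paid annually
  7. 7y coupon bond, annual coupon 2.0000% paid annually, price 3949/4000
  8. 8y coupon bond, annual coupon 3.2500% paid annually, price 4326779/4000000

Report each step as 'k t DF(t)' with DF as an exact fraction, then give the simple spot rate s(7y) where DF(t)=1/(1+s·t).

1 1 1233/1250
2 2 379/400
3 3 231/250
4 4 9069/10000
5 5 9019/10000
6 6 2217/2500
7 7 859/1000
8 8 4229/5000
s(7y) = (1/(859/1000) − 1)/(7) = 141/6013 ≈ 2.3449%

step 1 [1y] swap r/1=17/1233: DF=(1 − 17/1233·(0))/(1+17/1233) = 1233/1250 ≈ 0.986400
step 2 [2y] swap r/1=525/19339: DF=(1 − 525/19339·(0.986400))/(1+525/19339) = 379/400 ≈ 0.947500
step 3 [3y] swap r/1=760/28579: DF=(1 − 760/28579·(0.986400+0.947500))/(1+760/28579) = 231/250 ≈ 0.924000
step 4 [4y] bond c/1=1/80: DF=(23849/25000 − 1/80·(0.986400+0.947500+0.924000))/(1+1/80) = 9069/10000 ≈ 0.906900
step 5 [5y] bond c/1=3/100: DF=(1041901/1000000 − 3/100·(0.986400+0.947500+0.924000+0.906900))/(1+3/100) = 9019/10000 ≈ 0.901900
step 6 [6y] swap r/1=1132/55535: DF=(1 − 1132/55535·(0.986400+0.947500+0.924000+0.906900+0.901900))/(1+1132/55535) = 2217/2500 ≈ 0.886800
step 7 [7y] bond c/1=1/50: DF=(3949/4000 − 1/50·(0.986400+0.947500+0.924000+0.906900+0.901900+0.886800))/(1+1/50) = 859/1000 ≈ 0.859000
step 8 [8y] bond c/1=13/400: DF=(4326779/4000000 − 13/400·(0.986400+0.947500+0.924000+0.906900+0.901900+0.886800+0.859000))/(1+13/400) = 4229/5000 ≈ 0.845800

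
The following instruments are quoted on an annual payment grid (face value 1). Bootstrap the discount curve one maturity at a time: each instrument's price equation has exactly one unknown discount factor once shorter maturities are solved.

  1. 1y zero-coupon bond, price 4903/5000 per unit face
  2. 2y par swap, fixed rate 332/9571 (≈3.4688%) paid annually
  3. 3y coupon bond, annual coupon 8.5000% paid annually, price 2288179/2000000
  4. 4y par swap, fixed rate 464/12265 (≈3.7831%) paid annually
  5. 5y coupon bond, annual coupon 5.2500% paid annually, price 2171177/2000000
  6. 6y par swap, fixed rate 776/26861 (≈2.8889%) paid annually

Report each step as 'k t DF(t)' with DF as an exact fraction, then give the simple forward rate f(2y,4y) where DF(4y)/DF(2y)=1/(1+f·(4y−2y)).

1 1 4903/5000
2 2 1167/1250
3 3 1809/2000
4 4 538/625
5 5 8479/10000
6 6 528/625
f(2y,4y) = ((1167/1250)/(538/625) − 1)/(2) = 91/2152 ≈ 4.2286%

step 1 [1y] zero: DF = P = 4903/5000 ≈ 0.980600
step 2 [2y] swap r/1=332/9571: DF=(1 − 332/9571·(0.980600))/(1+332/9571) = 1167/1250 ≈ 0.933600
step 3 [3y] bond c/1=17/200: DF=(2288179/2000000 − 17/200·(0.980600+0.933600))/(1+17/200) = 1809/2000 ≈ 0.904500
step 4 [4y] swap r/1=464/12265: DF=(1 − 464/12265·(0.980600+0.933600+0.904500))/(1+464/12265) = 538/625 ≈ 0.860800
step 5 [5y] bond c/1=21/400: DF=(2171177/2000000 − 21/400·(0.980600+0.933600+0.904500+0.860800))/(1+21/400) = 8479/10000 ≈ 0.847900
step 6 [6y] swap r/1=776/26861: DF=(1 − 776/26861·(0.980600+0.933600+0.904500+0.860800+0.847900))/(1+776/26861) = 528/625 ≈ 0.844800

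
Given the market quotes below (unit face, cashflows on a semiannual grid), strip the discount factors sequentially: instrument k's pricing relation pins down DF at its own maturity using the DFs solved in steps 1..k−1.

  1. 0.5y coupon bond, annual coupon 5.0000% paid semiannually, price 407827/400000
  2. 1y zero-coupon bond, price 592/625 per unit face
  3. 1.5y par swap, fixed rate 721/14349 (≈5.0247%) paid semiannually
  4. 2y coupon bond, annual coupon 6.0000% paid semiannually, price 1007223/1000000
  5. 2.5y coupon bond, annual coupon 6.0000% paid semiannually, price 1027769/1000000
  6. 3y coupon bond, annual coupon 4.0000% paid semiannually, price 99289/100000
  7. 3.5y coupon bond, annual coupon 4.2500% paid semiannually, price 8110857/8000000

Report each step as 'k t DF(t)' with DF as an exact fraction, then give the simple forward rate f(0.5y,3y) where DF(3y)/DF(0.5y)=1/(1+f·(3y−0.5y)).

1 1/2 9947/10000
2 1 592/625
3 3/2 9279/10000
4 2 8943/10000
5 5/2 4441/5000
6 3 4411/5000
7 7/2 1097/1250
f(0.5y,3y) = ((9947/10000)/(4411/5000) − 1)/(5/2) = 225/4411 ≈ 5.1009%

step 1 [0.5y] bond c/2=1/40: DF=(407827/400000 − 1/40·(0))/(1+1/40) = 9947/10000 ≈ 0.994700
step 2 [1y] zero: DF = P = 592/625 ≈ 0.947200
step 3 [1.5y] swap r/2=721/28698: DF=(1 − 721/28698·(0.994700+0.947200))/(1+721/28698) = 9279/10000 ≈ 0.927900
step 4 [2y] bond c/2=3/100: DF=(1007223/1000000 − 3/100·(0.994700+0.947200+0.927900))/(1+3/100) = 8943/10000 ≈ 0.894300
step 5 [2.5y] bond c/2=3/100: DF=(1027769/1000000 − 3/100·(0.994700+0.947200+0.927900+0.894300))/(1+3/100) = 4441/5000 ≈ 0.888200
step 6 [3y] bond c/2=1/50: DF=(99289/100000 − 1/50·(0.994700+0.947200+0.927900+0.894300+0.888200))/(1+1/50) = 4411/5000 ≈ 0.882200
step 7 [3.5y] bond c/2=17/800: DF=(8110857/8000000 − 17/800·(0.994700+0.947200+0.927900+0.894300+0.888200+0.882200))/(1+17/800) = 1097/1250 ≈ 0.877600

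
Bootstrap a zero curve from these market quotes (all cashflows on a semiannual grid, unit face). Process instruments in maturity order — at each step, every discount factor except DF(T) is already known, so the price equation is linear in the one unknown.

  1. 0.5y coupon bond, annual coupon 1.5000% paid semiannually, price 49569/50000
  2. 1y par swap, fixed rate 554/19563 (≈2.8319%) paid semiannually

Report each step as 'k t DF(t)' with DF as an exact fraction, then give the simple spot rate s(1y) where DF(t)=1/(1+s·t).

1 1/2 123/125
2 1 9723/10000
s(1y) = (1/(9723/10000) − 1)/(1) = 277/9723 ≈ 2.8489%

step 1 [0.5y] bond c/2=3/400: DF=(49569/50000 − 3/400·(0))/(1+3/400) = 123/125 ≈ 0.984000
step 2 [1y] swap r/2=277/19563: DF=(1 − 277/19563·(0.984000))/(1+277/19563) = 9723/10000 ≈ 0.972300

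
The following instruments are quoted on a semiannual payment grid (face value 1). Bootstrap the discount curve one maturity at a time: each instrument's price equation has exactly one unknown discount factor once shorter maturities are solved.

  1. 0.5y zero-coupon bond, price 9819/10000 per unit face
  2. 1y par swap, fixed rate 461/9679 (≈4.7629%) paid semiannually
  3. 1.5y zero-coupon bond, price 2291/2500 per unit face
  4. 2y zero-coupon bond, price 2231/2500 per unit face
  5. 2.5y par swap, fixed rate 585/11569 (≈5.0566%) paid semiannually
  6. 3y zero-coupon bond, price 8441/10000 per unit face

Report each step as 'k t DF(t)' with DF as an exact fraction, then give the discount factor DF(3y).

1 1/2 9819/10000
2 1 9539/10000
3 3/2 2291/2500
4 2 2231/2500
5 5/2 883/1000
6 3 8441/10000
DF(3y) = 8441/10000 ≈ 0.844100

step 1 [0.5y] zero: DF = P = 9819/10000 ≈ 0.981900
step 2 [1y] swap r/2=461/19358: DF=(1 − 461/19358·(0.981900))/(1+461/19358) = 9539/10000 ≈ 0.953900
step 3 [1.5y] zero: DF = P = 2291/2500 ≈ 0.916400
step 4 [2y] zero: DF = P = 2231/2500 ≈ 0.892400
step 5 [2.5y] swap r/2=585/23138: DF=(1 − 585/23138·(0.981900+0.953900+0.916400+0.892400))/(1+585/23138) = 883/1000 ≈ 0.883000
step 6 [3y] zero: DF = P = 8441/10000 ≈ 0.844100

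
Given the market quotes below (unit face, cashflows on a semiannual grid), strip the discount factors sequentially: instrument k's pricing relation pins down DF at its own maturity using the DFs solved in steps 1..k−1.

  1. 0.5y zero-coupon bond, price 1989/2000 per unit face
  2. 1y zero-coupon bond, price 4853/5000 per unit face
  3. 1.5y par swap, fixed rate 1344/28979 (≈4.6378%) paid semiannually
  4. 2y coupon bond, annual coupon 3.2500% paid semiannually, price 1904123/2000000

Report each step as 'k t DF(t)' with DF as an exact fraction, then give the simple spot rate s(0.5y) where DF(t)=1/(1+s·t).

1 1/2 1989/2000
2 1 4853/5000
3 3/2 583/625
4 2 1781/2000
s(0.5y) = (1/(1989/2000) − 1)/(1/2) = 22/1989 ≈ 1.1061%

step 1 [0.5y] zero: DF = P = 1989/2000 ≈ 0.994500
step 2 [1y] zero: DF = P = 4853/5000 ≈ 0.970600
step 3 [1.5y] swap r/2=672/28979: DF=(1 − 672/28979·(0.994500+0.970600))/(1+672/28979) = 583/625 ≈ 0.932800
step 4 [2y] bond c/2=13/800: DF=(1904123/2000000 − 13/800·(0.994500+0.970600+0.932800))/(1+13/800) = 1781/2000 ≈ 0.890500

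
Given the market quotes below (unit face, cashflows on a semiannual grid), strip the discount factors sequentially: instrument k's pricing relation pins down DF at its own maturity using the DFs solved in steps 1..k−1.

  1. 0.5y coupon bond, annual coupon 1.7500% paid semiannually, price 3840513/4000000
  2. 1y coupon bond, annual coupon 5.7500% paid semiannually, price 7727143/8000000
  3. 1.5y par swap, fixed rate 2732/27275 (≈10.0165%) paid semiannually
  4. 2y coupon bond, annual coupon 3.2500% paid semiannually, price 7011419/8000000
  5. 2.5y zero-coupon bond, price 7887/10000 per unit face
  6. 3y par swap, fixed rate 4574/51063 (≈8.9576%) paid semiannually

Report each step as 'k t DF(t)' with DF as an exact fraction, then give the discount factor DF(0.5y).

step 1 [0.5y] bond c/2=7/800: DF=(3840513/4000000 − 7/800·(0))/(1+7/800) = 4759/5000 ≈ 0.951800
step 2 [1y] bond c/2=23/800: DF=(7727143/8000000 − 23/800·(0.951800))/(1+23/800) = 9123/10000 ≈ 0.912300
step 3 [1.5y] swap r/2=1366/27275: DF=(1 − 1366/27275·(0.951800+0.912300))/(1+1366/27275) = 4317/5000 ≈ 0.863400
step 4 [2y] bond c/2=13/800: DF=(7011419/8000000 − 13/800·(0.951800+0.912300+0.863400))/(1+13/800) = 2047/2500 ≈ 0.818800
step 5 [2.5y] zero: DF = P = 7887/10000 ≈ 0.788700
step 6 [3y] swap r/2=2287/51063: DF=(1 − 2287/51063·(0.951800+0.912300+0.863400+0.818800+0.788700))/(1+2287/51063) = 7713/10000 ≈ 0.771300

1 1/2 4759/5000
2 1 9123/10000
3 3/2 4317/5000
4 2 2047/2500
5 5/2 7887/10000
6 3 7713/10000
DF(0.5y) = 4759/5000 ≈ 0.951800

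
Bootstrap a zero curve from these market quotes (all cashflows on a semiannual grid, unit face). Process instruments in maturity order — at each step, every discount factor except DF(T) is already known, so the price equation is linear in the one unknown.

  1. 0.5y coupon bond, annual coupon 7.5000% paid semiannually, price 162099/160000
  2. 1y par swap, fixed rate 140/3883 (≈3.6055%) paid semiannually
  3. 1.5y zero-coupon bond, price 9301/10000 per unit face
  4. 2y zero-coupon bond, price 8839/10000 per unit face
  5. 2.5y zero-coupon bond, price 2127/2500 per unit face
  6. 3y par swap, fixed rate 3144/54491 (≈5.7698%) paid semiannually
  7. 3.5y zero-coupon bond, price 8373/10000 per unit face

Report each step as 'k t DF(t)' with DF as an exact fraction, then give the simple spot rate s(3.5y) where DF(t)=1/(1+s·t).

step 1 [0.5y] bond c/2=3/80: DF=(162099/160000 − 3/80·(0))/(1+3/80) = 1953/2000 ≈ 0.976500
step 2 [1y] swap r/2=70/3883: DF=(1 − 70/3883·(0.976500))/(1+70/3883) = 193/200 ≈ 0.965000
step 3 [1.5y] zero: DF = P = 9301/10000 ≈ 0.930100
step 4 [2y] zero: DF = P = 8839/10000 ≈ 0.883900
step 5 [2.5y] zero: DF = P = 2127/2500 ≈ 0.850800
step 6 [3y] swap r/2=1572/54491: DF=(1 − 1572/54491·(0.976500+0.965000+0.930100+0.883900+0.850800))/(1+1572/54491) = 2107/2500 ≈ 0.842800
step 7 [3.5y] zero: DF = P = 8373/10000 ≈ 0.837300

1 1/2 1953/2000
2 1 193/200
3 3/2 9301/10000
4 2 8839/10000
5 5/2 2127/2500
6 3 2107/2500
7 7/2 8373/10000
s(3.5y) = (1/(8373/10000) − 1)/(7/2) = 3254/58611 ≈ 5.5519%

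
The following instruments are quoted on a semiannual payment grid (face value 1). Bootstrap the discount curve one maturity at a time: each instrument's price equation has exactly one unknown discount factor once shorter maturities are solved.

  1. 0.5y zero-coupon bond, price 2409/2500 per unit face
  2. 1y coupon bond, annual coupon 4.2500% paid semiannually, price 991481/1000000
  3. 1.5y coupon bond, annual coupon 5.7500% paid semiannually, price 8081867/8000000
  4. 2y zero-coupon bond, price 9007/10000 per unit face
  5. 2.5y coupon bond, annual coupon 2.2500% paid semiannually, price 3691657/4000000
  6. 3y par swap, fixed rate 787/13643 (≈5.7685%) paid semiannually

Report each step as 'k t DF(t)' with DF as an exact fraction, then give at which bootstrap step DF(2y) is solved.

1 1/2 2409/2500
2 1 2377/2500
3 3/2 1857/2000
4 2 9007/10000
5 5/2 871/1000
6 3 4213/5000
DF(2y) is solved at step 4

step 1 [0.5y] zero: DF = P = 2409/2500 ≈ 0.963600
step 2 [1y] bond c/2=17/800: DF=(991481/1000000 − 17/800·(0.963600))/(1+17/800) = 2377/2500 ≈ 0.950800
step 3 [1.5y] bond c/2=23/800: DF=(8081867/8000000 − 23/800·(0.963600+0.950800))/(1+23/800) = 1857/2000 ≈ 0.928500
step 4 [2y] zero: DF = P = 9007/10000 ≈ 0.900700
step 5 [2.5y] bond c/2=9/800: DF=(3691657/4000000 − 9/800·(0.963600+0.950800+0.928500+0.900700))/(1+9/800) = 871/1000 ≈ 0.871000
step 6 [3y] swap r/2=787/27286: DF=(1 − 787/27286·(0.963600+0.950800+0.928500+0.900700+0.871000))/(1+787/27286) = 4213/5000 ≈ 0.842600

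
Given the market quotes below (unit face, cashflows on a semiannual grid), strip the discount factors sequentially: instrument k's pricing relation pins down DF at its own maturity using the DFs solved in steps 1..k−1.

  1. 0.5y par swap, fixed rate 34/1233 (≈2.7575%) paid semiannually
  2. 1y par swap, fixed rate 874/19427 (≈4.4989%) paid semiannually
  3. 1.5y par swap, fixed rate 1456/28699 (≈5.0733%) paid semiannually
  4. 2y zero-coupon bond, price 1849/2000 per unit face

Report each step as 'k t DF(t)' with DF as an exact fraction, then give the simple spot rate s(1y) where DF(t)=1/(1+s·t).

1 1/2 1233/1250
2 1 9563/10000
3 3/2 1159/1250
4 2 1849/2000
s(1y) = (1/(9563/10000) − 1)/(1) = 437/9563 ≈ 4.5697%

step 1 [0.5y] swap r/2=17/1233: DF=(1 − 17/1233·(0))/(1+17/1233) = 1233/1250 ≈ 0.986400
step 2 [1y] swap r/2=437/19427: DF=(1 − 437/19427·(0.986400))/(1+437/19427) = 9563/10000 ≈ 0.956300
step 3 [1.5y] swap r/2=728/28699: DF=(1 − 728/28699·(0.986400+0.956300))/(1+728/28699) = 1159/1250 ≈ 0.927200
step 4 [2y] zero: DF = P = 1849/2000 ≈ 0.924500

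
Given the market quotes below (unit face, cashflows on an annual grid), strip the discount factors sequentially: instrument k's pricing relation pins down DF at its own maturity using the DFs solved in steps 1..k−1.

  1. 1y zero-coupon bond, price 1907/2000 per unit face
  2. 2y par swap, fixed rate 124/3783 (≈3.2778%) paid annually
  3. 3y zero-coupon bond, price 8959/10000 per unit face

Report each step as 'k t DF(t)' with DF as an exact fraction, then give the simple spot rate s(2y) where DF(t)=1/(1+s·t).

step 1 [1y] zero: DF = P = 1907/2000 ≈ 0.953500
step 2 [2y] swap r/1=124/3783: DF=(1 − 124/3783·(0.953500))/(1+124/3783) = 469/500 ≈ 0.938000
step 3 [3y] zero: DF = P = 8959/10000 ≈ 0.895900

1 1 1907/2000
2 2 469/500
3 3 8959/10000
s(2y) = (1/(469/500) − 1)/(2) = 31/938 ≈ 3.3049%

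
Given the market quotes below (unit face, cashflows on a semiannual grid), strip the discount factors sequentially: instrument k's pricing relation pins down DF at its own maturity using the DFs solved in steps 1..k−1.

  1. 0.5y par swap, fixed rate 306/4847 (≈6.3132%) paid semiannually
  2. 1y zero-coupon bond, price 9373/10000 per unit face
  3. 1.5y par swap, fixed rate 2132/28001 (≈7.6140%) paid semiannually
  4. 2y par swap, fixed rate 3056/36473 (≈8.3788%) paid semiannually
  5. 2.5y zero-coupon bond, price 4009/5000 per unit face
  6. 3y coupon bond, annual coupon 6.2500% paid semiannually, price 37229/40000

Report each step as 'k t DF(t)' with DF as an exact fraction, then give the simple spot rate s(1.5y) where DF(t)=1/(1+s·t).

step 1 [0.5y] swap r/2=153/4847: DF=(1 − 153/4847·(0))/(1+153/4847) = 4847/5000 ≈ 0.969400
step 2 [1y] zero: DF = P = 9373/10000 ≈ 0.937300
step 3 [1.5y] swap r/2=1066/28001: DF=(1 − 1066/28001·(0.969400+0.937300))/(1+1066/28001) = 4467/5000 ≈ 0.893400
step 4 [2y] swap r/2=1528/36473: DF=(1 − 1528/36473·(0.969400+0.937300+0.893400))/(1+1528/36473) = 1059/1250 ≈ 0.847200
step 5 [2.5y] zero: DF = P = 4009/5000 ≈ 0.801800
step 6 [3y] bond c/2=1/32: DF=(37229/40000 − 1/32·(0.969400+0.937300+0.893400+0.847200+0.801800))/(1+1/32) = 7677/10000 ≈ 0.767700

1 1/2 4847/5000
2 1 9373/10000
3 3/2 4467/5000
4 2 1059/1250
5 5/2 4009/5000
6 3 7677/10000
s(1.5y) = (1/(4467/5000) − 1)/(3/2) = 1066/13401 ≈ 7.9546%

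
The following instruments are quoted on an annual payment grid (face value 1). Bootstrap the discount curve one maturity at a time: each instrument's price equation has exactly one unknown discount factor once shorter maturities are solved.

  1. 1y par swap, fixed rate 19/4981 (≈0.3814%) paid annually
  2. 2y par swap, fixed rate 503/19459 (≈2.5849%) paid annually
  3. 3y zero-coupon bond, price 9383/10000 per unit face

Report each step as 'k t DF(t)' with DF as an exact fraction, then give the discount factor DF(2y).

step 1 [1y] swap r/1=19/4981: DF=(1 − 19/4981·(0))/(1+19/4981) = 4981/5000 ≈ 0.996200
step 2 [2y] swap r/1=503/19459: DF=(1 − 503/19459·(0.996200))/(1+503/19459) = 9497/10000 ≈ 0.949700
step 3 [3y] zero: DF = P = 9383/10000 ≈ 0.938300

1 1 4981/5000
2 2 9497/10000
3 3 9383/10000
DF(2y) = 9497/10000 ≈ 0.949700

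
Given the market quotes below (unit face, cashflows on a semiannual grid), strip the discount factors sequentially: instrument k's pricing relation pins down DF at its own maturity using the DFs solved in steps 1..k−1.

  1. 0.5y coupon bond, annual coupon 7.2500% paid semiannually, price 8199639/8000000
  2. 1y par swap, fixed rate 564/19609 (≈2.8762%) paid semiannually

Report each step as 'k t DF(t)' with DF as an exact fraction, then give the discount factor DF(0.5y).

step 1 [0.5y] bond c/2=29/800: DF=(8199639/8000000 − 29/800·(0))/(1+29/800) = 9891/10000 ≈ 0.989100
step 2 [1y] swap r/2=282/19609: DF=(1 − 282/19609·(0.989100))/(1+282/19609) = 4859/5000 ≈ 0.971800

1 1/2 9891/10000
2 1 4859/5000
DF(0.5y) = 9891/10000 ≈ 0.989100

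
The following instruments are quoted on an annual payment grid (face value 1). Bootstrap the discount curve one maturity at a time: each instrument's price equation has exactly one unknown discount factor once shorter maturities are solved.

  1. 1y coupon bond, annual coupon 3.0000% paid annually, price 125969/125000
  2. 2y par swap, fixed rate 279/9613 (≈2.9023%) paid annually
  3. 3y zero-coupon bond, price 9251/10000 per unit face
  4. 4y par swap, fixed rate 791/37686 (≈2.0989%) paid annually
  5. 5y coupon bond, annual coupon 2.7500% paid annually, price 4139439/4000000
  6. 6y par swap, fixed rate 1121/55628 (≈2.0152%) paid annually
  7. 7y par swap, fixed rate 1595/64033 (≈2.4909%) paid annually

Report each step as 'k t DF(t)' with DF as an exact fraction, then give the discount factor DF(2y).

1 1 1223/1250
2 2 4721/5000
3 3 9251/10000
4 4 9209/10000
5 5 9063/10000
6 6 8879/10000
7 7 1681/2000
DF(2y) = 4721/5000 ≈ 0.944200

step 1 [1y] bond c/1=3/100: DF=(125969/125000 − 3/100·(0))/(1+3/100) = 1223/1250 ≈ 0.978400
step 2 [2y] swap r/1=279/9613: DF=(1 − 279/9613·(0.978400))/(1+279/9613) = 4721/5000 ≈ 0.944200
step 3 [3y] zero: DF = P = 9251/10000 ≈ 0.925100
step 4 [4y] swap r/1=791/37686: DF=(1 − 791/37686·(0.978400+0.944200+0.925100))/(1+791/37686) = 9209/10000 ≈ 0.920900
step 5 [5y] bond c/1=11/400: DF=(4139439/4000000 − 11/400·(0.978400+0.944200+0.925100+0.920900))/(1+11/400) = 9063/10000 ≈ 0.906300
step 6 [6y] swap r/1=1121/55628: DF=(1 − 1121/55628·(0.978400+0.944200+0.925100+0.920900+0.906300))/(1+1121/55628) = 8879/10000 ≈ 0.887900
step 7 [7y] swap r/1=1595/64033: DF=(1 − 1595/64033·(0.978400+0.944200+0.925100+0.920900+0.906300+0.887900))/(1+1595/64033) = 1681/2000 ≈ 0.840500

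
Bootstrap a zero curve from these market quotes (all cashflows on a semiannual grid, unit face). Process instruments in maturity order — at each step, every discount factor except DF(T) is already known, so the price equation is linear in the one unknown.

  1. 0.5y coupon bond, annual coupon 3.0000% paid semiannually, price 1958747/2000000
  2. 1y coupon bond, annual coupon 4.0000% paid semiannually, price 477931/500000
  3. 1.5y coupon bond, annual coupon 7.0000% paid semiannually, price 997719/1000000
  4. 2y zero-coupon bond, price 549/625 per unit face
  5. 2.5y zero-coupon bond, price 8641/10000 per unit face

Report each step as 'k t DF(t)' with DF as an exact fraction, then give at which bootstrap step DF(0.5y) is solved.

1 1/2 9649/10000
2 1 4591/5000
3 3/2 9003/10000
4 2 549/625
5 5/2 8641/10000
DF(0.5y) is solved at step 1

step 1 [0.5y] bond c/2=3/200: DF=(1958747/2000000 − 3/200·(0))/(1+3/200) = 9649/10000 ≈ 0.964900
step 2 [1y] bond c/2=1/50: DF=(477931/500000 − 1/50·(0.964900))/(1+1/50) = 4591/5000 ≈ 0.918200
step 3 [1.5y] bond c/2=7/200: DF=(997719/1000000 − 7/200·(0.964900+0.918200))/(1+7/200) = 9003/10000 ≈ 0.900300
step 4 [2y] zero: DF = P = 549/625 ≈ 0.878400
step 5 [2.5y] zero: DF = P = 8641/10000 ≈ 0.864100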